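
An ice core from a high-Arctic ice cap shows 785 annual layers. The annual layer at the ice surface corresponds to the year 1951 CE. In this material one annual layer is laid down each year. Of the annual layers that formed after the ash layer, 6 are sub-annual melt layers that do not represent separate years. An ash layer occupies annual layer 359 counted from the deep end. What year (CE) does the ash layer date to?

1531 CE

Between annual layer 359 and the ice surface there are 785 − 359 = 426 annual layers.
Removing the 6 false annual layers leaves 426 − 6 = 420 true annual layers beyond the ash layer.
1951 − 420 = 1531 CE.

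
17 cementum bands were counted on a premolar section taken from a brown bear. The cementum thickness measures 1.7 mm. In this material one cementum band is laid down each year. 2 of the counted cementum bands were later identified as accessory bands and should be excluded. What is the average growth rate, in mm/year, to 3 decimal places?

0.113 mm/year

True cementum band count = 17 − 2 = 15.
1.7 mm over 15 years gives 1.7 / 15 ≈ 0.113 mm/year.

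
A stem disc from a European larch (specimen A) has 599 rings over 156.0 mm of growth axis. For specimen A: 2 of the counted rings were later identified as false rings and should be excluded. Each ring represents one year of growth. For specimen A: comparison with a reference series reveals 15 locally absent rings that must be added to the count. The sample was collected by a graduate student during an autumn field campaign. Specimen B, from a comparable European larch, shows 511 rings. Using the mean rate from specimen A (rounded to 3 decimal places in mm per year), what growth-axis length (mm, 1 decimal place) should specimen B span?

130.3 mm

Specimen A: adjusted count: 599 − 2 + 15 = 612 rings.
A: Extension rate ≈ 156.0 / 612 = 0.255 mm/yr.
B's length ≈ 0.255 × 511 = 130.3 mm.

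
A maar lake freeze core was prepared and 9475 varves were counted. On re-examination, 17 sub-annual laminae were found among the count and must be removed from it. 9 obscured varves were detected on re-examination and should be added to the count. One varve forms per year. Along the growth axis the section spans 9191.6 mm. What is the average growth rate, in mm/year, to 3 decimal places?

After corrections the count is 9475 − 17 + 9 = 9467 varves.
9191.6 mm over 9467 years gives 9191.6 / 9467 ≈ 0.971 mm/year.

0.971 mm/year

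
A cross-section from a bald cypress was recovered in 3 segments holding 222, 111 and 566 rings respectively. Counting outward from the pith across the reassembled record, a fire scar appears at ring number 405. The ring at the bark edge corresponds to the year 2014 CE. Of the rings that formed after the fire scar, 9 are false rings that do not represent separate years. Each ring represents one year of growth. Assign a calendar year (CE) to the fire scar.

1529 CE

Total rings = 222 + 111 + 566 = 899.
The fire scar sits at ring 405 from the pith, so 899 − 405 = 494 rings formed after it.
494 − 9 false = 485 true rings after the fire scar.
The ring at the bark edge is 2014 CE, so the fire scar dates to 2014 − 485 = 1529 CE.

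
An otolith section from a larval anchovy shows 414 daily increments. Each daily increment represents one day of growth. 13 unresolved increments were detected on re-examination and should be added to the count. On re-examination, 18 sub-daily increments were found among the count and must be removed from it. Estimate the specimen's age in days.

After corrections the count is 414 − 18 + 13 = 409 daily increments.
At one daily increment per day, that is 409 days.

409 days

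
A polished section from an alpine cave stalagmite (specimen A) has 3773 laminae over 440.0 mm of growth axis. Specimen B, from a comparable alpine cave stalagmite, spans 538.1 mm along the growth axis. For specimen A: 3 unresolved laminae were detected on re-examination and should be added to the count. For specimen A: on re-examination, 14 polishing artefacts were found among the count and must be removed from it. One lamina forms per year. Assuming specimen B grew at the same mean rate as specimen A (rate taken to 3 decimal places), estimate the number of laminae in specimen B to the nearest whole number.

Specimen A: true lamina count = 3773 − 14 + 3 = 3762.
A: 440.0 mm over 3762 years gives 440.0 / 3762 ≈ 0.117 mm per year.
B spans 538.1 / 0.117 = 4599.15 years ≈ 4599 laminae.

4599 laminae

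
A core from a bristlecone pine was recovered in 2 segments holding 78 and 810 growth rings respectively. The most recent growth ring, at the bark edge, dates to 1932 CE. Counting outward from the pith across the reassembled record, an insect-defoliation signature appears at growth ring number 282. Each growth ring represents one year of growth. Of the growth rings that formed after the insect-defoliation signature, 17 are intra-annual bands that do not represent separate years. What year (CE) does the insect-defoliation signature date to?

1343 CE

Total growth rings = 78 + 810 = 888.
888 − 282 = 606 growth rings lie beyond the insect-defoliation signature toward the bark edge.
Removing the 17 false growth rings leaves 606 − 17 = 589 true growth rings beyond the insect-defoliation signature.
1932 − 589 = 1343 CE.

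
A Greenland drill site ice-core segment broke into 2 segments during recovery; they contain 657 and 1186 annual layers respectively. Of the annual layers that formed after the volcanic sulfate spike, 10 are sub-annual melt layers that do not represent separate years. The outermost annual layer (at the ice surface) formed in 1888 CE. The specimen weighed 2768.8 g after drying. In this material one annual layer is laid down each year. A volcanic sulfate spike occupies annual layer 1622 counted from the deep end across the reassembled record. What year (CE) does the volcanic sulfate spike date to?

1677 CE

Total annual layers = 657 + 1186 = 1843.
1843 − 1622 = 221 annual layers lie beyond the volcanic sulfate spike toward the ice surface.
Excluding 10 false annual layers: 221 − 10 = 211.
The annual layer at the ice surface is 1888 CE, so the volcanic sulfate spike dates to 1888 − 211 = 1677 CE.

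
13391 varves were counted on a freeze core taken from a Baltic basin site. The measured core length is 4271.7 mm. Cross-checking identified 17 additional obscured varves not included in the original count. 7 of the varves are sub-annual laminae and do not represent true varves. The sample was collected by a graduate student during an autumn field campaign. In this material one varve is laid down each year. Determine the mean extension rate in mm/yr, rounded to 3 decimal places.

0.319 mm/yr

True varve count = 13391 − 7 + 17 = 13401.
Mean rate = 4271.7 mm / 13401 years ≈ 0.319 mm/yr.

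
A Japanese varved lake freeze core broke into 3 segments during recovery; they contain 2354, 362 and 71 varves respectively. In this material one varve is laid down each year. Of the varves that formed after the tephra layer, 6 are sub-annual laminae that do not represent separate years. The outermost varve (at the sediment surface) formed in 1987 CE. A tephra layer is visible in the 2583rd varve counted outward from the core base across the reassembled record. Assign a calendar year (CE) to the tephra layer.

1789 CE

Total varves = 2354 + 362 + 71 = 2787.
Between varve 2583 and the sediment surface there are 2787 − 2583 = 204 varves.
204 − 6 false = 198 true varves after the tephra layer.
1987 − 198 = 1789 CE.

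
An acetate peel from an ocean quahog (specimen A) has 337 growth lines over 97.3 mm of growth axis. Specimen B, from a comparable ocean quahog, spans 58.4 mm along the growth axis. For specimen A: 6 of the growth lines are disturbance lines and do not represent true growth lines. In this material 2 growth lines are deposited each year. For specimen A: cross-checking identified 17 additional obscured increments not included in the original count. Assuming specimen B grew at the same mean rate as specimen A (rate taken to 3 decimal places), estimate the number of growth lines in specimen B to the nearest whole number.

209 growth lines

Specimen A: adjusted count: 337 − 6 + 17 = 348 growth lines.
Specimen A: dividing by 2 growth lines per year: 348 / 2 = 174 years.
A: Extension rate ≈ 97.3 / 174 = 0.559 mm/year.
Specimen B: 58.4 mm / 0.559 mm per year = 104.47 years; at 2 growth lines per year that is 104.47 × 2 ≈ 209 growth lines.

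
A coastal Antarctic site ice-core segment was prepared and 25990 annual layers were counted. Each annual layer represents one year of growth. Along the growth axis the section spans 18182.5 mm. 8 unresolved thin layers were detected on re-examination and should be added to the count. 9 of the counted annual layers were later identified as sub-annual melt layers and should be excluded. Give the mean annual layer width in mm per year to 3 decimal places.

After corrections the count is 25990 − 9 + 8 = 25989 annual layers.
18182.5 mm over 25989 years gives 18182.5 / 25989 ≈ 0.700 mm per year.

0.700 mm per year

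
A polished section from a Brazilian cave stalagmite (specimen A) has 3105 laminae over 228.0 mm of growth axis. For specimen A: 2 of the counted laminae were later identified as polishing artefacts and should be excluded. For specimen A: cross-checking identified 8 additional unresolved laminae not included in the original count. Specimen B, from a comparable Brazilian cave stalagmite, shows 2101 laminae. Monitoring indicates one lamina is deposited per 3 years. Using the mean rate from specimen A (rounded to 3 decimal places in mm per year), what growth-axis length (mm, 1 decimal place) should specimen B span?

151.3 mm

Specimen A: adjusted count: 3105 − 2 + 8 = 3111 laminae.
Specimen A: multiplying by 3 years per lamina: 3111 × 3 = 9333 years.
A: 228.0 mm over 9333 years gives 228.0 / 9333 ≈ 0.024 mm/yr.
Specimen B: multiplying by 3 years per lamina: 2101 × 3 = 6303 years. Length of B = 0.024 × 6303 = 151.3 mm.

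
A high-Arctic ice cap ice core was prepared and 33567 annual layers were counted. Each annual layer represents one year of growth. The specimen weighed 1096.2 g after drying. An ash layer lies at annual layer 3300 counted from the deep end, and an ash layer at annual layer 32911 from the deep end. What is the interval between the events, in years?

29611 years

The two markers are separated by 32911 − 3300 = 29611 annual layers.
One annual layer per year makes the interval 29611 years.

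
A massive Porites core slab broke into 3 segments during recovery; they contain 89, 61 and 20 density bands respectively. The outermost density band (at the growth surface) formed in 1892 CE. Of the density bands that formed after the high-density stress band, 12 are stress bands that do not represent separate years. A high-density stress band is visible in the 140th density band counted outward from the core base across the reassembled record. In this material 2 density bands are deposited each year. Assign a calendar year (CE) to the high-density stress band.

1883 CE

Total density bands = 89 + 61 + 20 = 170.
Between density band 140 and the growth surface there are 170 − 140 = 30 density bands.
Excluding 12 false density bands: 30 − 12 = 18.
18 density bands at 2 per year is 18 / 2 = 9 years.
Counting back 9 years from 1892 CE places the high-density stress band in 1892 − 9 = 1883 CE.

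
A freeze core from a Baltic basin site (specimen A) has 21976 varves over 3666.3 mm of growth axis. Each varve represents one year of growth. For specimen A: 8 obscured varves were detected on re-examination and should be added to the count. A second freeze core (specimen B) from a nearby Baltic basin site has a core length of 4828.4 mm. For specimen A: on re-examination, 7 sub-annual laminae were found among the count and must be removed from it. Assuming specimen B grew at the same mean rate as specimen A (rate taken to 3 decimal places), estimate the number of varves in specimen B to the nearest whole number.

Specimen A: correcting the raw count gives 21976 − 7 + 8 = 21977 true varves.
A: Extension rate ≈ 3666.3 / 21977 = 0.167 mm per year.
B spans 4828.4 / 0.167 = 28912.57 years ≈ 28913 varves.

28913 varves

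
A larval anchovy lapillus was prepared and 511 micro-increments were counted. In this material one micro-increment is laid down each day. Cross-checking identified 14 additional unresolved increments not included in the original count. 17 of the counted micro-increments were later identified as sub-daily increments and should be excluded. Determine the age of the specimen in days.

508 d

True micro-increment count = 511 − 17 + 14 = 508.
With a one-to-one micro-increment periodicity this is 508 days.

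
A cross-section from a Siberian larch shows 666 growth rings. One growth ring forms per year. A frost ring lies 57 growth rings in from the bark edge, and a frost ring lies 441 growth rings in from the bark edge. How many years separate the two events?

Separation: 441 − 57 = 384 growth rings.
One growth ring per year makes the interval 384 years.

384 years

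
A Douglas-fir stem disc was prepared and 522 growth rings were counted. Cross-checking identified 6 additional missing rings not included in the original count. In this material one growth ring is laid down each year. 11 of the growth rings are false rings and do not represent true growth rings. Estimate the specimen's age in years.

Adjusted count: 522 − 11 + 6 = 517 growth rings.
At one growth ring per year, that is 517 years.

517 years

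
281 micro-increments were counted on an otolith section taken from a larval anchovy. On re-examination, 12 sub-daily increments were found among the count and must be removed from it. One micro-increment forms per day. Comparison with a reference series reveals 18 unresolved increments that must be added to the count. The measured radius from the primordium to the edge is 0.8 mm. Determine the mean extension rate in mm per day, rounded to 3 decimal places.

0.003 mm per day

After corrections the count is 281 − 12 + 18 = 287 micro-increments.
Extension rate ≈ 0.8 / 287 = 0.003 mm per day.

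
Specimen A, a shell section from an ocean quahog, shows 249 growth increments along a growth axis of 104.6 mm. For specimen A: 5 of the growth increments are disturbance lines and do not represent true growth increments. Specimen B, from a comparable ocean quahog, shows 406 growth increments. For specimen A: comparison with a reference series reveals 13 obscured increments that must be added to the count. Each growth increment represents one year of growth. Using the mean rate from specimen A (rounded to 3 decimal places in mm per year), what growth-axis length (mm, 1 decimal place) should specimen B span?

Specimen A: after corrections the count is 249 − 5 + 13 = 257 growth increments.
A: 104.6 mm over 257 years gives 104.6 / 257 ≈ 0.407 mm per year.
For B, 0.407 mm/year × 406 years = 165.2 mm.

165.2 mm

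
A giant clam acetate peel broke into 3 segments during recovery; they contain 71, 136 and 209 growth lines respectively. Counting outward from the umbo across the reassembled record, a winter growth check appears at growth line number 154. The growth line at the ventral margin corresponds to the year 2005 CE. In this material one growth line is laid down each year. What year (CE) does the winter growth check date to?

Total growth lines = 71 + 136 + 209 = 416.
The winter growth check sits at growth line 154 from the umbo, so 416 − 154 = 262 growth lines formed after it.
2005 − 262 = 1743 CE.

1743 CE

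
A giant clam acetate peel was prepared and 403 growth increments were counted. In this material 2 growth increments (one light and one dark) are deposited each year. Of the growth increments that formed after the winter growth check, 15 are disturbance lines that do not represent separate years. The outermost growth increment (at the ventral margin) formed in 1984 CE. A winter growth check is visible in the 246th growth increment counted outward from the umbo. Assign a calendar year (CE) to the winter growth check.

1913 CE

Between growth increment 246 and the ventral margin there are 403 − 246 = 157 growth increments.
Excluding 15 false growth increments: 157 − 15 = 142.
142 growth increments at 2 per year is 142 / 2 = 71 years.
The growth increment at the ventral margin is 1984 CE, so the winter growth check dates to 1984 − 71 = 1913 CE.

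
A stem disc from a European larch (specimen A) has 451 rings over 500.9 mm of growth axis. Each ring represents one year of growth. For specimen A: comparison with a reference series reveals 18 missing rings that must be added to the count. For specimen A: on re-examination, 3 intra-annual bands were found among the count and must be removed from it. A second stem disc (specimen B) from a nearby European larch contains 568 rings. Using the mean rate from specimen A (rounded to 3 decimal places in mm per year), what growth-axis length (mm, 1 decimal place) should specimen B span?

610.6 mm

Specimen A: correcting the raw count gives 451 − 3 + 18 = 466 true rings.
A: Mean rate = 500.9 mm / 466 years ≈ 1.075 mm/yr.
B's length ≈ 1.075 × 568 = 610.6 mm.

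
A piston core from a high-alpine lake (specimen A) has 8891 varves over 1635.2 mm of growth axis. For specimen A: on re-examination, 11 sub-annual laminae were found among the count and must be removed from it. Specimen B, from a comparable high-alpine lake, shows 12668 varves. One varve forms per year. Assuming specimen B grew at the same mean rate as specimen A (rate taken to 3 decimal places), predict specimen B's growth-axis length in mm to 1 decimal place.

2330.9 mm

Specimen A: adjusted count: 8891 − 11 = 8880 varves.
A: Mean rate = 1635.2 mm / 8880 years ≈ 0.184 mm/year.
Length of B = 0.184 × 12668 = 2330.9 mm.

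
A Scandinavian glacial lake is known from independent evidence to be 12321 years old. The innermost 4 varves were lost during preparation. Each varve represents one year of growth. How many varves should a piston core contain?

One varve per year gives 12321 varves over 12321 years.
Less the 4 uncaptured varves: 12321 − 4 = 12317.

12317 varves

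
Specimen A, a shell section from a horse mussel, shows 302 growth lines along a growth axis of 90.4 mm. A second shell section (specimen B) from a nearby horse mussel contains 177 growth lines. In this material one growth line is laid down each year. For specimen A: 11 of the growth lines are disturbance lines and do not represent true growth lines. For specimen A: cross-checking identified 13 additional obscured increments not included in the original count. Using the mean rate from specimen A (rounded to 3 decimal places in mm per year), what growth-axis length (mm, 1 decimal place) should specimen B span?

52.6 mm

Specimen A: adjusted count: 302 − 11 + 13 = 304 growth lines.
A: 90.4 mm over 304 years gives 90.4 / 304 ≈ 0.297 mm/yr.
For B, 0.297 mm/year × 177 years = 52.6 mm.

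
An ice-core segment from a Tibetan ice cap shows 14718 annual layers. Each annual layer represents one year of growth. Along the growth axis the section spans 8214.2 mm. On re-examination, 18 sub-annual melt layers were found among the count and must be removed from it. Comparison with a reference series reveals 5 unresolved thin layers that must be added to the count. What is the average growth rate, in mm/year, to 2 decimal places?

Adjusted count: 14718 − 18 + 5 = 14705 annual layers.
Mean rate = 8214.2 mm / 14705 years ≈ 0.56 mm/year.

0.56 mm/year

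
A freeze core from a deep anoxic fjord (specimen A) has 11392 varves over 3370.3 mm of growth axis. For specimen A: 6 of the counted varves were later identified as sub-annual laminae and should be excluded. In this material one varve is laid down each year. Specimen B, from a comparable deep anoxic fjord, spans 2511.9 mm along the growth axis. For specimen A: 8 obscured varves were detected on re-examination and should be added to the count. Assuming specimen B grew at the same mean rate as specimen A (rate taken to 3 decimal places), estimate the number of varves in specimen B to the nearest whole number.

8486 varves

Specimen A: correcting the raw count gives 11392 − 6 + 8 = 11394 true varves.
A: Extension rate ≈ 3370.3 / 11394 = 0.296 mm/yr.
B spans 2511.9 / 0.296 = 8486.15 years ≈ 8486 varves.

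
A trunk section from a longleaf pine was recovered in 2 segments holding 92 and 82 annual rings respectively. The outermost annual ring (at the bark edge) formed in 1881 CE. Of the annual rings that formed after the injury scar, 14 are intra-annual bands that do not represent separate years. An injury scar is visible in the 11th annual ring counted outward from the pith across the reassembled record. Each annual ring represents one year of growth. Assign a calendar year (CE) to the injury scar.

1732 CE

Total annual rings = 92 + 82 = 174.
The injury scar sits at annual ring 11 from the pith, so 174 − 11 = 163 annual rings formed after it.
Removing the 14 false annual rings leaves 163 − 14 = 149 true annual rings beyond the injury scar.
Counting back 149 years from 1881 CE places the injury scar in 1881 − 149 = 1732 CE.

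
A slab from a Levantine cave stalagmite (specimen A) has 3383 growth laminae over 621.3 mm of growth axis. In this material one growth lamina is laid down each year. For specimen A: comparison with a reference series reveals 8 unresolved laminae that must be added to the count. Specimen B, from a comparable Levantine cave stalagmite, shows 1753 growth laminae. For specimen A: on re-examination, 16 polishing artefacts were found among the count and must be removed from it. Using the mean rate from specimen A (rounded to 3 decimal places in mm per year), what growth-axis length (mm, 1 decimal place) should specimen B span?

322.6 mm

Specimen A: adjusted count: 3383 − 16 + 8 = 3375 growth laminae.
A: Mean rate = 621.3 mm / 3375 years ≈ 0.184 mm per year.
B's length ≈ 0.184 × 1753 = 322.6 mm.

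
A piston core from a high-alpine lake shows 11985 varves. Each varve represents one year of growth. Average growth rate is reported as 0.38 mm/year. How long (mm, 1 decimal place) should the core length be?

11985 years of growth are recorded.
Predicted length = 0.38 mm/year × 11985 years = 4554.3 mm.

4554.3 mm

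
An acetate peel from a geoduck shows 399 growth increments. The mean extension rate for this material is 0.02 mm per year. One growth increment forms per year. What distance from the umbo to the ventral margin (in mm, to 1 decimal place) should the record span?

8.0 mm

The record spans 399 years at 0.02 mm per year.
Length ≈ 0.02 × 399 = 8.0 mm.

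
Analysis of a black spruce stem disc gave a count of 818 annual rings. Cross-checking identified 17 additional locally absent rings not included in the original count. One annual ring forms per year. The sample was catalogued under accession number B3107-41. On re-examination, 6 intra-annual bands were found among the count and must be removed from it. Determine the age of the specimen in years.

True annual ring count = 818 − 6 + 17 = 829.
With a one-to-one annual ring periodicity this is 829 years.

829 yr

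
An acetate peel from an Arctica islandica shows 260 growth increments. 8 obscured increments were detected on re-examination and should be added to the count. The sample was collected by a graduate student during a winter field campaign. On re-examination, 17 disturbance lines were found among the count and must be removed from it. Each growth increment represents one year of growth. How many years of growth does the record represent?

Correcting the raw count gives 260 − 17 + 8 = 251 true growth increments.
At one growth increment per year, that is 251 years.

251 yr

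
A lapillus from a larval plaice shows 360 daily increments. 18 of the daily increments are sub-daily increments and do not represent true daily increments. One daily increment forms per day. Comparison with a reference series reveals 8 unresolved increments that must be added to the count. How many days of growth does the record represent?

Adjusted count: 360 − 18 + 8 = 350 daily increments.
With a one-to-one daily increment periodicity this is 350 days.

350 d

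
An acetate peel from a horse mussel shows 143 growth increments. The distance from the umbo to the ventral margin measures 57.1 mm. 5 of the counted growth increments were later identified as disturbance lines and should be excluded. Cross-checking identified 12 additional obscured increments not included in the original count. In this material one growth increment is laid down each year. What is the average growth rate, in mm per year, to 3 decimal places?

Adjusted count: 143 − 5 + 12 = 150 growth increments.
57.1 mm over 150 years gives 57.1 / 150 ≈ 0.381 mm per year.

0.381 mm per year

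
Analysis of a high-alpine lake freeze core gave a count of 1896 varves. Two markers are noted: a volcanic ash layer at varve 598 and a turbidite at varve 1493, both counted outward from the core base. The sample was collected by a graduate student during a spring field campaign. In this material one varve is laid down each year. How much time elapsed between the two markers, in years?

Separation: 1493 − 598 = 895 varves.
That is 895 years at one varve per year.

895 years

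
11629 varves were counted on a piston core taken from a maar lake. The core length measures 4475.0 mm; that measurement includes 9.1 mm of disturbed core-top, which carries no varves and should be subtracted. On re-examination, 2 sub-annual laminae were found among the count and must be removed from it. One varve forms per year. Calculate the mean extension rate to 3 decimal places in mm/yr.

After corrections the count is 11629 − 2 = 11627 varves.
The growth record spans 4475.0 − 9.1 = 4465.9 mm.
Mean rate = 4465.9 mm / 11627 years ≈ 0.384 mm/yr.

0.384 mm/yr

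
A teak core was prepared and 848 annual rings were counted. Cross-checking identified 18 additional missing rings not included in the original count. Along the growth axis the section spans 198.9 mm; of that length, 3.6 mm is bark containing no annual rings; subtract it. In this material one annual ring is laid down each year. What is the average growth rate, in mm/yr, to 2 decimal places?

0.23 mm/yr

True annual ring count = 848 + 18 = 866.
The growth record spans 198.9 − 3.6 = 195.3 mm.
Mean rate = 195.3 mm / 866 years ≈ 0.23 mm/yr.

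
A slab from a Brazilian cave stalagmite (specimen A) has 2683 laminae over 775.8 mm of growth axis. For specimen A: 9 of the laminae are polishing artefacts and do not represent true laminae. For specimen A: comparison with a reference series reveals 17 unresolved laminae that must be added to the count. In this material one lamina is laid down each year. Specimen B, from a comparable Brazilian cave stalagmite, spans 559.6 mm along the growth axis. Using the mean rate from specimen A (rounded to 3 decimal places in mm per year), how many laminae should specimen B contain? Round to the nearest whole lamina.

Specimen A: after corrections the count is 2683 − 9 + 17 = 2691 laminae.
A: 775.8 mm over 2691 years gives 775.8 / 2691 ≈ 0.288 mm/year.
B spans 559.6 / 0.288 = 1943.06 years ≈ 1943 laminae.

1943 laminae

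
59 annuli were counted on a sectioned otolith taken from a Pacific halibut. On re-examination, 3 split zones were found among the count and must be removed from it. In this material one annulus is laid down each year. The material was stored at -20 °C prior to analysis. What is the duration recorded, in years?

56 years

True annulus count = 59 − 3 = 56.
One annulus per year makes the duration 56 years.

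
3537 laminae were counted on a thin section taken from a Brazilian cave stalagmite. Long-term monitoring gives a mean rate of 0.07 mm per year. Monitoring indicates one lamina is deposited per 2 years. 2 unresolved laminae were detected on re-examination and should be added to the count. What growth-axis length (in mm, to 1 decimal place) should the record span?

495.5 mm

True lamina count = 3537 + 2 = 3539.
At 2 years per lamina, 3539 × 2 = 7078 years.
Predicted length = 0.07 mm/year × 7078 years = 495.5 mm.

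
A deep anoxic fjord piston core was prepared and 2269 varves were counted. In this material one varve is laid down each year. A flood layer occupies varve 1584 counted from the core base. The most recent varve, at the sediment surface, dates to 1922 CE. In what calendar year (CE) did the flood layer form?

1237 CE

Between varve 1584 and the sediment surface there are 2269 − 1584 = 685 varves.
1922 − 685 = 1237 CE.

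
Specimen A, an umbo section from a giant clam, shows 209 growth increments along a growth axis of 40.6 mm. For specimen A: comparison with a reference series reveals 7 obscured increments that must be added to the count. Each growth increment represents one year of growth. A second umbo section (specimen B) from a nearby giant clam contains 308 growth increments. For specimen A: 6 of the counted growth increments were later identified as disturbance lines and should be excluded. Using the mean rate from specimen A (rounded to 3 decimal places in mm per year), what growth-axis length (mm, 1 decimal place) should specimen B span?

Specimen A: adjusted count: 209 − 6 + 7 = 210 growth increments.
A: Mean rate = 40.6 mm / 210 years ≈ 0.193 mm/yr.
For B, 0.193 mm/year × 308 years = 59.4 mm.

59.4 mm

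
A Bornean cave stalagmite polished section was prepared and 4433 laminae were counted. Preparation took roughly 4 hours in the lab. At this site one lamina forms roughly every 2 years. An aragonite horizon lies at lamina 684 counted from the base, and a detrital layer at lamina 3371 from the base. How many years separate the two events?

Separation: 3371 − 684 = 2687 laminae.
At 2 years per lamina, 2687 × 2 = 5374 years.

5374 years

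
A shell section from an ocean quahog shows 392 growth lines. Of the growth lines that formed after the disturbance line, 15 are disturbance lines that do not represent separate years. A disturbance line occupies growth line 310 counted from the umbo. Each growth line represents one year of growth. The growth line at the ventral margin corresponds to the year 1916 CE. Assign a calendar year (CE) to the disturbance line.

The disturbance line sits at growth line 310 from the umbo, so 392 − 310 = 82 growth lines formed after it.
Excluding 15 false growth lines: 82 − 15 = 67.
Counting back 67 years from 1916 CE places the disturbance line in 1916 − 67 = 1849 CE.

1849 CE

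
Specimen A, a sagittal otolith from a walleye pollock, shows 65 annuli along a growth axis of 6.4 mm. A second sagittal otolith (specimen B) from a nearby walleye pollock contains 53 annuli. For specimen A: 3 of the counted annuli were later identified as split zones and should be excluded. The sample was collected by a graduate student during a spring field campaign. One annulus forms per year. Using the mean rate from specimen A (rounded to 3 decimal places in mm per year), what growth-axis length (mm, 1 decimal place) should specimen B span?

5.5 mm

Specimen A: true annulus count = 65 − 3 = 62.
A: Mean rate = 6.4 mm / 62 years ≈ 0.103 mm/yr.
For B, 0.103 mm/year × 53 years = 5.5 mm.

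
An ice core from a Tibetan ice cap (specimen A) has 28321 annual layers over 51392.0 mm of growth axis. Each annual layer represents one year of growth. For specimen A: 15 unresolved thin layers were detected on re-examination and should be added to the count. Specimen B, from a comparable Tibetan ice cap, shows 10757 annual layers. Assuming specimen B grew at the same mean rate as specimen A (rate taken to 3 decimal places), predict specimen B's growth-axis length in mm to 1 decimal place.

19513.2 mm

Specimen A: true annual layer count = 28321 + 15 = 28336.
A: Extension rate ≈ 51392.0 / 28336 = 1.814 mm/yr.
Length of B = 1.814 × 10757 = 19513.2 mm.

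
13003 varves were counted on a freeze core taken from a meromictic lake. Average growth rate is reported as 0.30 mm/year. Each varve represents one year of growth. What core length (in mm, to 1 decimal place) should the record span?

13003 years of growth are recorded.
Length ≈ 0.30 × 13003 = 3900.9 mm.

3900.9 mm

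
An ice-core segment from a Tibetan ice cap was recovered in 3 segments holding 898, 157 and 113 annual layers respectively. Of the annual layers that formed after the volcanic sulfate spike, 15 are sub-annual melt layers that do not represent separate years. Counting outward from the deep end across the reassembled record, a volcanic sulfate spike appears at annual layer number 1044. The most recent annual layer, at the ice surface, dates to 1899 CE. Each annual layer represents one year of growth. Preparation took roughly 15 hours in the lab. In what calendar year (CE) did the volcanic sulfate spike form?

1790 CE

Total annual layers = 898 + 157 + 113 = 1168.
The volcanic sulfate spike sits at annual layer 1044 from the deep end, so 1168 − 1044 = 124 annual layers formed after it.
Removing the 15 false annual layers leaves 124 − 15 = 109 true annual layers beyond the volcanic sulfate spike.
Counting back 109 years from 1899 CE places the volcanic sulfate spike in 1899 − 109 = 1790 CE.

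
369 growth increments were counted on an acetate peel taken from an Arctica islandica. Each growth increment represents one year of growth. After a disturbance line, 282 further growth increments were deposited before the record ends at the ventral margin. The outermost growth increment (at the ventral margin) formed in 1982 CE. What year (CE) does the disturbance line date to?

282 growth increments formed after the disturbance line.
Counting back 282 years from 1982 CE places the disturbance line in 1982 − 282 = 1700 CE.

1700 CE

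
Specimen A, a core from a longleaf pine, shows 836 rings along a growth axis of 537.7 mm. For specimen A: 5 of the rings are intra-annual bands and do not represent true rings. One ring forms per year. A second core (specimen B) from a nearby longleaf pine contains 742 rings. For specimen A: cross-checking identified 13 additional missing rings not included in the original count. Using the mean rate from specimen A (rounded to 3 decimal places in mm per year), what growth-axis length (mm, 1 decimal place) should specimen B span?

Specimen A: adjusted count: 836 − 5 + 13 = 844 rings.
A: Extension rate ≈ 537.7 / 844 = 0.637 mm/year.
For B, 0.637 mm/year × 742 years = 472.7 mm.

472.7 mm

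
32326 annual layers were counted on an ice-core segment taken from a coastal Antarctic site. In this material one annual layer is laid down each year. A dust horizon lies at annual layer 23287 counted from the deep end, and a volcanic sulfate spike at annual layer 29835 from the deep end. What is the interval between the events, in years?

The two markers are separated by 29835 − 23287 = 6548 annual layers.
At one annual layer per year, 6548 years elapsed between them.

6548 years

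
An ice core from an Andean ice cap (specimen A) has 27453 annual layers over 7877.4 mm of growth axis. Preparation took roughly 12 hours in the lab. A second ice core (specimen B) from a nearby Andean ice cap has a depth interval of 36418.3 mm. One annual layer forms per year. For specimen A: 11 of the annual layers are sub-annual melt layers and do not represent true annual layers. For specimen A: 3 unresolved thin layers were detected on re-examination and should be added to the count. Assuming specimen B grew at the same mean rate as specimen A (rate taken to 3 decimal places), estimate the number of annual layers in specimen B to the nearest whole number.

Specimen A: adjusted count: 27453 − 11 + 3 = 27445 annual layers.
A: Extension rate ≈ 7877.4 / 27445 = 0.287 mm/yr.
For B, 36418.3 / 0.287 = 126893.03 years ≈ 126893 annual layers.

126893 annual layers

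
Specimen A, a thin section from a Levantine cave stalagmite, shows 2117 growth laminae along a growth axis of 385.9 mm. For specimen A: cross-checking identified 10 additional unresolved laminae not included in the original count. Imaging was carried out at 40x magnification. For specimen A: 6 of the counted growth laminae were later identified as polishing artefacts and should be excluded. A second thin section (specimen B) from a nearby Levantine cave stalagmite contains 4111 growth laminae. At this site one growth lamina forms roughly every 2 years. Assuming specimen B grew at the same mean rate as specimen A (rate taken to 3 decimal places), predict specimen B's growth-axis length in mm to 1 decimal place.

748.2 mm

Specimen A: after corrections the count is 2117 − 6 + 10 = 2121 growth laminae.
Specimen A: multiplying by 2 years per growth lamina: 2121 × 2 = 4242 years.
A: 385.9 mm over 4242 years gives 385.9 / 4242 ≈ 0.091 mm/year.
Specimen B: multiplying by 2 years per growth lamina: 4111 × 2 = 8222 years. For B, 0.091 mm/year × 8222 years = 748.2 mm.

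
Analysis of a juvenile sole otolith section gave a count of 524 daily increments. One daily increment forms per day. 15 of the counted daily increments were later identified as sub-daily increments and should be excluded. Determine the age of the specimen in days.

509 days

True daily increment count = 524 − 15 = 509.
At one daily increment per day, that is 509 days.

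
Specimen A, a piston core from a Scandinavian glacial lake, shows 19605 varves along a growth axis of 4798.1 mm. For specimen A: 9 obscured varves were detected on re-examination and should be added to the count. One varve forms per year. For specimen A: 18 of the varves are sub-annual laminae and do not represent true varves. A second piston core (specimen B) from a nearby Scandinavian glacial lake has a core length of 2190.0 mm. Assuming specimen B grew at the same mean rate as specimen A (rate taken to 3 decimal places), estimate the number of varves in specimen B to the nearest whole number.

Specimen A: adjusted count: 19605 − 18 + 9 = 19596 varves.
A: Mean rate = 4798.1 mm / 19596 years ≈ 0.245 mm per year.
For B, 2190.0 / 0.245 = 8938.78 years ≈ 8939 varves.

8939 varves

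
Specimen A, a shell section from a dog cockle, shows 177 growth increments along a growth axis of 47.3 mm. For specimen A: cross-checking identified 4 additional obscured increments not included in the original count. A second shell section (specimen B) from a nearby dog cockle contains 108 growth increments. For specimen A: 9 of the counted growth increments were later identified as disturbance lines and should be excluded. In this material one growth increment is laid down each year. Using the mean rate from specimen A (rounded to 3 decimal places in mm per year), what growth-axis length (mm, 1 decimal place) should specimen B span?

Specimen A: adjusted count: 177 − 9 + 4 = 172 growth increments.
A: 47.3 mm over 172 years gives 47.3 / 172 ≈ 0.275 mm/yr.
B's length ≈ 0.275 × 108 = 29.7 mm.

29.7 mm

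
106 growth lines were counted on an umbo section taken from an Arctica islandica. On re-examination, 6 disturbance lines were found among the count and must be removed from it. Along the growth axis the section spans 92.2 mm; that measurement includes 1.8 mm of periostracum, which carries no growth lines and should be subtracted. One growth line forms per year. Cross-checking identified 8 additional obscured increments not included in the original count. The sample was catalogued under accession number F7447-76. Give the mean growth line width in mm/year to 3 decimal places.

0.837 mm/year

Correcting the raw count gives 106 − 6 + 8 = 108 true growth lines.
Net length = 92.2 − 1.8 = 90.4 mm.
Mean rate = 90.4 mm / 108 years ≈ 0.837 mm/year.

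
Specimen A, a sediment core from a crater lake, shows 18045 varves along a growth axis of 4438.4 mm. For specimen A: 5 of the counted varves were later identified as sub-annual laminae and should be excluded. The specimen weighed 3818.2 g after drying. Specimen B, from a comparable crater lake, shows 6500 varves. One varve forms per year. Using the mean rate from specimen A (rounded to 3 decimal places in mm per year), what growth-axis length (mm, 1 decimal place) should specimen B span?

Specimen A: adjusted count: 18045 − 5 = 18040 varves.
A: Mean rate = 4438.4 mm / 18040 years ≈ 0.246 mm/year.
For B, 0.246 mm/year × 6500 years = 1599.0 mm.

1599.0 mm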